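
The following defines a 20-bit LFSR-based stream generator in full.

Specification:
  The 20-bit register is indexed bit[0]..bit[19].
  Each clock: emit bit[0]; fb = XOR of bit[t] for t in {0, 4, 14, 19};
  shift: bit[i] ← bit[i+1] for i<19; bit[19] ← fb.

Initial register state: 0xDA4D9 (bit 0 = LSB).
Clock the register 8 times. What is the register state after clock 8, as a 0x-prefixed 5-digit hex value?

reg_0 = 0xDA4D9
clock 1: out=1, reg = 0xED26C
clock 2: out=0, reg = 0x76936
clock 3: out=0, reg = 0x3B49B
clock 4: out=1, reg = 0x1DA4D
clock 5: out=1, reg = 0x0ED26
clock 6: out=0, reg = 0x87693
clock 7: out=1, reg = 0x43B49
clock 8: out=1, reg = 0xA1DA4

0xA1DA4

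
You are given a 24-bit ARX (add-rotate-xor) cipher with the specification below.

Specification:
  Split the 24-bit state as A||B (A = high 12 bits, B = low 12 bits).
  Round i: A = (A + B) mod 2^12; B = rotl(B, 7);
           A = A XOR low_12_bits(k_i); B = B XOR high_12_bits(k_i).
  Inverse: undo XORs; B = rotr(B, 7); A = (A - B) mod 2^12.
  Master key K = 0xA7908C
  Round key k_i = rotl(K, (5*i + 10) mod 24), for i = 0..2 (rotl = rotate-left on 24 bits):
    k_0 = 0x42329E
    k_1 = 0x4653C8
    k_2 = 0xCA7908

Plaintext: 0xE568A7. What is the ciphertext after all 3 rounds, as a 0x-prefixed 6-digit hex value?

s_0 = plaintext = 0xE568A7
s_1 = Round(s_0, k_0) = 0x4637E6
s_2 = Round(s_1, k_1) = 0xF8175A
s_3 = Round(s_2, k_2) = 0xFD319D

0xFD319D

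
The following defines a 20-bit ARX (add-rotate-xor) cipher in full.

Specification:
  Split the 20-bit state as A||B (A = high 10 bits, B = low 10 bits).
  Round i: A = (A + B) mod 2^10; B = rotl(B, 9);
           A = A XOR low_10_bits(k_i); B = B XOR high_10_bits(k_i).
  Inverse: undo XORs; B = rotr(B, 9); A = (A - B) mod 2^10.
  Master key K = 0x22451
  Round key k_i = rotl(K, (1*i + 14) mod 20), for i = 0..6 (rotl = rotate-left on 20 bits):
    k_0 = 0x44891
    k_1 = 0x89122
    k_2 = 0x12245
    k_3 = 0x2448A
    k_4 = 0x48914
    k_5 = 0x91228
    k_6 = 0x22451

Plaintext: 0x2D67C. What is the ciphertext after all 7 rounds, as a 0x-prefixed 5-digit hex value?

0xD0F24

s_0 = plaintext = 0x2D67C
s_1 = Round(s_0, k_0) = 0xE802C
s_2 = Round(s_1, k_1) = 0xBBA32
s_3 = Round(s_2, k_2) = 0xD9551
s_4 = Round(s_3, k_3) = 0x0F239
s_5 = Round(s_4, k_4) = 0xD863E
s_6 = Round(s_5, k_5) = 0xEDF5B
s_7 = Round(s_6, k_6) = 0xD0F24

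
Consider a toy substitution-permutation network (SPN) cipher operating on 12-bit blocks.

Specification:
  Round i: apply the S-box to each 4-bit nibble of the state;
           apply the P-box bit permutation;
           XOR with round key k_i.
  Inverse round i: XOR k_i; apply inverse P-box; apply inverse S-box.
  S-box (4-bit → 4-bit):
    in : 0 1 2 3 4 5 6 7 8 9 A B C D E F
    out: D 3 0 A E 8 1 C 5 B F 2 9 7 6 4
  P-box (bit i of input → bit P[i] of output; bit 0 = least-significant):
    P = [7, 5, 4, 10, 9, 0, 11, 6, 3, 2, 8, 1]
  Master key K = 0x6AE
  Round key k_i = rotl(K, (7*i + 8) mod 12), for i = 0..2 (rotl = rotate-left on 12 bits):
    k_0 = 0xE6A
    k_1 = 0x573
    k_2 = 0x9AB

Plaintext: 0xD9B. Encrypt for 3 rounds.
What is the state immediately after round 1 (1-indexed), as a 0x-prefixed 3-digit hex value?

s_0 = plaintext = 0xD9B
s_1 = Round(s_0, k_0) = 0xD07
s_2 = Round(s_1, k_1) = 0xA2F
s_3 = Round(s_2, k_2) = 0x8B5

0xD07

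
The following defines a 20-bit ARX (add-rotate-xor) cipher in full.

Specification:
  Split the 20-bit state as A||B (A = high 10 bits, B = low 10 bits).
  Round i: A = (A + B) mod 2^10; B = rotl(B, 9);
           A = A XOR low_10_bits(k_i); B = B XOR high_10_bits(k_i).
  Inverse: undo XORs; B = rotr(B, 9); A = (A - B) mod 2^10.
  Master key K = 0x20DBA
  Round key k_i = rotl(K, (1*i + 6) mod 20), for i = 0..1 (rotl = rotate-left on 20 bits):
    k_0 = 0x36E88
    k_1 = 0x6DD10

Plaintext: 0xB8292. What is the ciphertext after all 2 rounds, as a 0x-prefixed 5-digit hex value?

s_0 = plaintext = 0xB8292
s_1 = Round(s_0, k_0) = 0xFE992
s_2 = Round(s_1, k_1) = 0x2717E

0x2717E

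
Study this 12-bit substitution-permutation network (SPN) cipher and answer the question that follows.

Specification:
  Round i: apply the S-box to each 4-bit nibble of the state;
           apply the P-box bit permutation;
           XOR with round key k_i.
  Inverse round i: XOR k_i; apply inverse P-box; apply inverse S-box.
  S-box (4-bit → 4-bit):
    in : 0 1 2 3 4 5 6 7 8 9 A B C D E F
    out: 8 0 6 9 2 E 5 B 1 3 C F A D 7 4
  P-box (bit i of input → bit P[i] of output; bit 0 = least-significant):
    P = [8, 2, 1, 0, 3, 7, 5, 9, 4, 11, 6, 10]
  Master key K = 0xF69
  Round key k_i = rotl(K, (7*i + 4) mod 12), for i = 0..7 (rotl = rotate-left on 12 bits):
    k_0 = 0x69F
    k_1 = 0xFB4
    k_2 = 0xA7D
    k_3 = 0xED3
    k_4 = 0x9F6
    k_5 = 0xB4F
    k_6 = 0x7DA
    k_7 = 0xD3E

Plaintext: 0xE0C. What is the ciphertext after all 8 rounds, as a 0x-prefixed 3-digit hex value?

0x8E9

s_0 = plaintext = 0xE0C
s_1 = Round(s_0, k_0) = 0xCCA
s_2 = Round(s_1, k_1) = 0x137
s_3 = Round(s_2, k_2) = 0x970
s_4 = Round(s_3, k_3) = 0x44A
s_5 = Round(s_4, k_4) = 0x175
s_6 = Round(s_5, k_5) = 0x9C0
s_7 = Round(s_6, k_6) = 0xD4B
s_8 = Round(s_7, k_7) = 0x8E9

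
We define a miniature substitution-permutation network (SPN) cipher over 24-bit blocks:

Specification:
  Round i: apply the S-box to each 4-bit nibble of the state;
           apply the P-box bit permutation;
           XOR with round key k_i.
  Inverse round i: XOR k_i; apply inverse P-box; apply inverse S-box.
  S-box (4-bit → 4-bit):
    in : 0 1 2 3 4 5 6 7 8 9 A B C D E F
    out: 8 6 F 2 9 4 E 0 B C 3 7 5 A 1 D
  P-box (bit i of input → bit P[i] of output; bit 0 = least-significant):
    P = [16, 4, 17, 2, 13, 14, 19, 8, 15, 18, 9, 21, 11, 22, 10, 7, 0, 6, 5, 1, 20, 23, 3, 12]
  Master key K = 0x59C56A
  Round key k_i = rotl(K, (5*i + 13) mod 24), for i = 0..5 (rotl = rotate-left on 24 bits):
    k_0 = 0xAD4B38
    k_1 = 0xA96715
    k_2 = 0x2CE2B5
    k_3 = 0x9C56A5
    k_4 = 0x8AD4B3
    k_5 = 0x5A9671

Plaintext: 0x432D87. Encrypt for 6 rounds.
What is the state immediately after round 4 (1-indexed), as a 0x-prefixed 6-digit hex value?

s_0 = plaintext = 0x432D87
s_1 = Round(s_0, k_0) = 0xD936F8
s_2 = Round(s_1, k_1) = 0x445423
s_3 = Round(s_2, k_2) = 0x1417A6
s_4 = Round(s_3, k_3) = 0x5E32BA
s_5 = Round(s_4, k_4) = 0xE736AA
s_6 = Round(s_5, k_5) = 0x2FF461

0x5E32BA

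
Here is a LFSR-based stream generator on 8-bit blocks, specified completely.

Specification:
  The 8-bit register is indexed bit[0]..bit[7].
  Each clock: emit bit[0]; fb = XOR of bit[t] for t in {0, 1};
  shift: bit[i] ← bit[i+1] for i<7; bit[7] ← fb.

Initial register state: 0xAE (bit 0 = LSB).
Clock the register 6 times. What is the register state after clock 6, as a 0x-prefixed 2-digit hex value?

reg_0 = 0xAE
clock 1: out=0, reg = 0xD7
clock 2: out=1, reg = 0x6B
clock 3: out=1, reg = 0x35
clock 4: out=1, reg = 0x9A
clock 5: out=0, reg = 0xCD
clock 6: out=1, reg = 0xE6

0xE6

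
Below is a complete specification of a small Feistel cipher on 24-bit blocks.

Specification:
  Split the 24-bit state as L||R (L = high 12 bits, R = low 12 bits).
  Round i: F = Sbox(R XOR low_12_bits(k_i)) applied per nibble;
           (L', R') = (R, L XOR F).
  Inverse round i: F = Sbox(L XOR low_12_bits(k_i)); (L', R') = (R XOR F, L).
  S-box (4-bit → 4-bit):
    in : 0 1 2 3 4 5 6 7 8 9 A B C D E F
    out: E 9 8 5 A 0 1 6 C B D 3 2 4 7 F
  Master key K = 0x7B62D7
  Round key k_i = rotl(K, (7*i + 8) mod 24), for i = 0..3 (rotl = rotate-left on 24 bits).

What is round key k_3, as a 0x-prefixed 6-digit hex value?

K = 0x7B62D7
k_0 = rotl(K, (7*0+8) mod 24) = rotl(K, 8) = 0x62D77B
k_1 = rotl(K, (7*1+8) mod 24) = rotl(K, 15) = 0x6BBDB1
k_2 = rotl(K, (7*2+8) mod 24) = rotl(K, 22) = 0xDED8B5
k_3 = rotl(K, (7*3+8) mod 24) = rotl(K, 5) = 0x6C5AEF

0x6C5AEF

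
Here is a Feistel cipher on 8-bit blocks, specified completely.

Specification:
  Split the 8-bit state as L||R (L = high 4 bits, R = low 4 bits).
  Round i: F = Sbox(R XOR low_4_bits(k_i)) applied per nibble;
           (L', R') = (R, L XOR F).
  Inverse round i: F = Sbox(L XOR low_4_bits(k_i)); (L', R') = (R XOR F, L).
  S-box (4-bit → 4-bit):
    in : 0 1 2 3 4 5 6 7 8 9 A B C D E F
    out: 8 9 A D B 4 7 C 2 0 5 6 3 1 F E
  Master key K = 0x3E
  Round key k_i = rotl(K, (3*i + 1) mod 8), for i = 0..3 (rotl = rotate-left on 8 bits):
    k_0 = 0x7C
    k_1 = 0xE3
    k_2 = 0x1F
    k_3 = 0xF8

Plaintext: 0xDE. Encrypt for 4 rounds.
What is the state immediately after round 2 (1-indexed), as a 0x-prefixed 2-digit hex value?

0x75

s_0 = plaintext = 0xDE
s_1 = Round(s_0, k_0) = 0xE7
s_2 = Round(s_1, k_1) = 0x75
s_3 = Round(s_2, k_2) = 0x52
s_4 = Round(s_3, k_3) = 0x20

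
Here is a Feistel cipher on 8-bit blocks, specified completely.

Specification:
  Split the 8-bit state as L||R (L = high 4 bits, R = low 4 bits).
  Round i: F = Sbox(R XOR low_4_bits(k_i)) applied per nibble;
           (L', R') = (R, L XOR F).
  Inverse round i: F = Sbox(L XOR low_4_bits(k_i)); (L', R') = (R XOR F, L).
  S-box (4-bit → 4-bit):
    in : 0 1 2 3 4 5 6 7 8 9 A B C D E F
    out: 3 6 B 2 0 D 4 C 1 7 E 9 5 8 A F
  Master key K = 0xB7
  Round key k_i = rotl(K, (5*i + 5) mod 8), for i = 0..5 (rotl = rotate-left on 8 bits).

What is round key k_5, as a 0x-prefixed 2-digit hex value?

0xED

K = 0xB7
k_0 = rotl(K, (5*0+5) mod 8) = rotl(K, 5) = 0xF6
k_1 = rotl(K, (5*1+5) mod 8) = rotl(K, 2) = 0xDE
k_2 = rotl(K, (5*2+5) mod 8) = rotl(K, 7) = 0xDB
k_3 = rotl(K, (5*3+5) mod 8) = rotl(K, 4) = 0x7B
k_4 = rotl(K, (5*4+5) mod 8) = rotl(K, 1) = 0x6F
k_5 = rotl(K, (5*5+5) mod 8) = rotl(K, 6) = 0xED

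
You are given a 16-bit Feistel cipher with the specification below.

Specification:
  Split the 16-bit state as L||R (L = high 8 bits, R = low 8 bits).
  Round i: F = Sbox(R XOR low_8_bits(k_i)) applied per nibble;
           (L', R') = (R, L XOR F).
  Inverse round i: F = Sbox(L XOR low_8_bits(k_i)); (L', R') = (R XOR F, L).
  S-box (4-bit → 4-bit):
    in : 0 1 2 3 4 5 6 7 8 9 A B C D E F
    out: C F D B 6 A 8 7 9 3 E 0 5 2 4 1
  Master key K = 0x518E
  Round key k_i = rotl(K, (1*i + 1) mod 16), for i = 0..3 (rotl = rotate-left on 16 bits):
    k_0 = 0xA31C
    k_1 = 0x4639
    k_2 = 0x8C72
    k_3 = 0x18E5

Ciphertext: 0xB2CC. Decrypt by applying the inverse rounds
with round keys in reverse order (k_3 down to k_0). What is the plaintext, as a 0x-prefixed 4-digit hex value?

s_0 = ciphertext = 0xB2CC
s_1 = InvRound(s_0, k_3) = 0x6BB2
s_2 = InvRound(s_1, k_2) = 0x416B
s_3 = InvRound(s_2, k_1) = 0x1241
s_4 = InvRound(s_3, k_0) = 0x8512

0x8512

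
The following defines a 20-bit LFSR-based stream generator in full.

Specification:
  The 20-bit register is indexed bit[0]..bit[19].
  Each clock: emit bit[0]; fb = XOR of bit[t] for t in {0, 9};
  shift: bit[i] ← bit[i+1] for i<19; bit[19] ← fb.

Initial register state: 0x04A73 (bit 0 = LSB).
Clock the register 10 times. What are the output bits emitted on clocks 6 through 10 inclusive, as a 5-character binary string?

reg_0 = 0x04A73
clock 1: out=1, reg = 0x02539
clock 2: out=1, reg = 0x8129C
clock 3: out=0, reg = 0xC094E
clock 4: out=0, reg = 0x604A7
clock 5: out=1, reg = 0xB0253
clock 6: out=1, reg = 0x58129
clock 7: out=1, reg = 0xAC094
clock 8: out=0, reg = 0x5604A
clock 9: out=0, reg = 0x2B025
clock 10: out=1, reg = 0x95812

11001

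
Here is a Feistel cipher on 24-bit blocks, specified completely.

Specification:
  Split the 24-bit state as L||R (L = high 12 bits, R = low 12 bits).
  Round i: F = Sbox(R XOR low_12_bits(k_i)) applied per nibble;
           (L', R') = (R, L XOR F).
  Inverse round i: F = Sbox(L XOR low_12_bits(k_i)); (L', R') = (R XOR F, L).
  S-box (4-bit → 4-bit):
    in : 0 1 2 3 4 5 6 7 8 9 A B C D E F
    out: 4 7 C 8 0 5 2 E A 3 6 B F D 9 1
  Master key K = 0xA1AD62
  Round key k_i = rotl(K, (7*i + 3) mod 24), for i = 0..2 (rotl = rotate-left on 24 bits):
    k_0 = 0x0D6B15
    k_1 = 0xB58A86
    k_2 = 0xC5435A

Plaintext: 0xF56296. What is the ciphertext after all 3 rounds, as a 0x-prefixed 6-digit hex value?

0x07C43C

s_0 = plaintext = 0xF56296
s_1 = Round(s_0, k_0) = 0x296CFE
s_2 = Round(s_1, k_1) = 0xCFE07C
s_3 = Round(s_2, k_2) = 0x07C43C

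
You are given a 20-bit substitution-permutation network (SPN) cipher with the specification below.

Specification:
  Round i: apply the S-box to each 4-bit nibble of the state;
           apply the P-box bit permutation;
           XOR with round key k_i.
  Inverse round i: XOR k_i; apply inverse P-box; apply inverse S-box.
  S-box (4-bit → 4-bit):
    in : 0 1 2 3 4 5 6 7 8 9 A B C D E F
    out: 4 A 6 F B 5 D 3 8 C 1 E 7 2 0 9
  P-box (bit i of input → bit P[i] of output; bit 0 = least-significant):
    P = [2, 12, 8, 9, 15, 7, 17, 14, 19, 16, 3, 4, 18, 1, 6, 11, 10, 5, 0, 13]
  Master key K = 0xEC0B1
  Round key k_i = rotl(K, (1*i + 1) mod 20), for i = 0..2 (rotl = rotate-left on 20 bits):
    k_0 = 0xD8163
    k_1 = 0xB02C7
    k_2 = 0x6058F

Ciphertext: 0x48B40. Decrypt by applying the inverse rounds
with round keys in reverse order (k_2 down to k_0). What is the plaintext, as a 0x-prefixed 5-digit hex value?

0x471EE

s_0 = ciphertext = 0x48B40
s_1 = InvRound(s_0, k_2) = 0x5B0CF
s_2 = InvRound(s_1, k_1) = 0x8A551
s_3 = InvRound(s_2, k_0) = 0x471EE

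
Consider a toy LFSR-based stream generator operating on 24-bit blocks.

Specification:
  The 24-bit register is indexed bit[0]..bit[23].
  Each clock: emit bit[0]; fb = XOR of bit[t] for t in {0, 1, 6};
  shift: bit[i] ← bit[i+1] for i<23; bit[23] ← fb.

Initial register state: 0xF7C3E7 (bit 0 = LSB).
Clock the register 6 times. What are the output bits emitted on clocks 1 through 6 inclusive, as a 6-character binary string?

reg_0 = 0xF7C3E7
clock 1: out=1, reg = 0xFBE1F3
clock 2: out=1, reg = 0xFDF0F9
clock 3: out=1, reg = 0x7EF87C
clock 4: out=0, reg = 0xBF7C3E
clock 5: out=0, reg = 0xDFBE1F
clock 6: out=1, reg = 0x6FDF0F

111001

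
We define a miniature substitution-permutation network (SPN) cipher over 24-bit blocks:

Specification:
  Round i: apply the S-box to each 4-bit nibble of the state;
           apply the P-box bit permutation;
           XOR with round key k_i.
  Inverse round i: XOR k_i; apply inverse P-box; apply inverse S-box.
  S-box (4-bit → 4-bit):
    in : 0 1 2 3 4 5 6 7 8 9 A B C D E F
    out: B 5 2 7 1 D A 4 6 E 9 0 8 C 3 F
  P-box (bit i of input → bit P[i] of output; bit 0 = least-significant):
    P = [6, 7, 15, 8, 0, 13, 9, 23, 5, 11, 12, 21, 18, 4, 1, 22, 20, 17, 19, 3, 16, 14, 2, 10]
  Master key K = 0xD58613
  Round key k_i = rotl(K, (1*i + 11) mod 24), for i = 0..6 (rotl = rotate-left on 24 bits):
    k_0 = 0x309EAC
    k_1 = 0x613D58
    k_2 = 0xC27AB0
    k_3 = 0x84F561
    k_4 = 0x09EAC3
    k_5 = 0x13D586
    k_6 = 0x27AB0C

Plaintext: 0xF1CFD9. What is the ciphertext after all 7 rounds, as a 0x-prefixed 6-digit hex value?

s_0 = plaintext = 0xF1CFD9
s_1 = Round(s_0, k_0) = 0xC94108
s_2 = Round(s_1, k_1) = 0xEF89F1
s_3 = Round(s_2, k_2) = 0x7980EB
s_4 = Round(s_3, k_3) = 0xAEDD5E
s_5 = Round(s_4, k_4) = 0xFAFC00
s_6 = Round(s_5, k_5) = 0xE6B059
s_7 = Round(s_6, k_6) = 0x8460A5

0x8460A5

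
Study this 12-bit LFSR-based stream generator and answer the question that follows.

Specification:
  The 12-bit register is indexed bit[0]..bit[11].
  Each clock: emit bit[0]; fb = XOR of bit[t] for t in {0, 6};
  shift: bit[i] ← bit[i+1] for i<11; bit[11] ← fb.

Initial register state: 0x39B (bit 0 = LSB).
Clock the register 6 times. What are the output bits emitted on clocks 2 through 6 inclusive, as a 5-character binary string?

10110

reg_0 = 0x39B
clock 1: out=1, reg = 0x9CD
clock 2: out=1, reg = 0x4E6
clock 3: out=0, reg = 0xA73
clock 4: out=1, reg = 0x539
clock 5: out=1, reg = 0xA9C
clock 6: out=0, reg = 0x54E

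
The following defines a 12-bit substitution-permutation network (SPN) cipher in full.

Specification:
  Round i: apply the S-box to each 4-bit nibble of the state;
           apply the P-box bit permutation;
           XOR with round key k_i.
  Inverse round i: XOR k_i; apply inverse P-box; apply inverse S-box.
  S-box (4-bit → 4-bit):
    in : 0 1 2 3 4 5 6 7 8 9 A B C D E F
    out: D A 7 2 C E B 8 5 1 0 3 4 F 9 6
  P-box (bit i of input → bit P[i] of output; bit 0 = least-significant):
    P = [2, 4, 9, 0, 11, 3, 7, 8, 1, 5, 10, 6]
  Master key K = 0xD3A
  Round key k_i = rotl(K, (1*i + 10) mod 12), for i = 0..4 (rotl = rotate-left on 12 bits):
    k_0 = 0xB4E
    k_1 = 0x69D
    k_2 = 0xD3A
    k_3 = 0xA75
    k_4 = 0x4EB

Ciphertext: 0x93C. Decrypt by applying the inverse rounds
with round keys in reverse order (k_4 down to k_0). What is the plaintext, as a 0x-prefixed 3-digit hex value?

s_0 = ciphertext = 0x93C
s_1 = InvRound(s_0, k_4) = 0x006
s_2 = InvRound(s_1, k_3) = 0x695
s_3 = InvRound(s_2, k_2) = 0xBD0
s_4 = InvRound(s_3, k_1) = 0x46E
s_5 = InvRound(s_4, k_0) = 0xFEC

0xFEC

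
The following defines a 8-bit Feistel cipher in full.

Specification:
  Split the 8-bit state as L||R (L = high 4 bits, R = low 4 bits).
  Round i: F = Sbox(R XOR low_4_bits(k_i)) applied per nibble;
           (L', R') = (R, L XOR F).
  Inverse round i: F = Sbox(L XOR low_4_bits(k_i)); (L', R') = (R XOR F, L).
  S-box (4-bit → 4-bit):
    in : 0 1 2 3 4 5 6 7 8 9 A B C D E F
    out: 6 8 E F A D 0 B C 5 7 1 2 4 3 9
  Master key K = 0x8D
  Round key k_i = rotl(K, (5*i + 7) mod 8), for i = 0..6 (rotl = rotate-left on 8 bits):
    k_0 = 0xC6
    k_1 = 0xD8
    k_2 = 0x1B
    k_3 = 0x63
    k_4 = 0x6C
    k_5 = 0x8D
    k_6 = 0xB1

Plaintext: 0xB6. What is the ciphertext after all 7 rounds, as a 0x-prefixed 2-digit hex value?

0xCE

s_0 = plaintext = 0xB6
s_1 = Round(s_0, k_0) = 0x6D
s_2 = Round(s_1, k_1) = 0xDB
s_3 = Round(s_2, k_2) = 0xBB
s_4 = Round(s_3, k_3) = 0xB7
s_5 = Round(s_4, k_4) = 0x7A
s_6 = Round(s_5, k_5) = 0xAC
s_7 = Round(s_6, k_6) = 0xCE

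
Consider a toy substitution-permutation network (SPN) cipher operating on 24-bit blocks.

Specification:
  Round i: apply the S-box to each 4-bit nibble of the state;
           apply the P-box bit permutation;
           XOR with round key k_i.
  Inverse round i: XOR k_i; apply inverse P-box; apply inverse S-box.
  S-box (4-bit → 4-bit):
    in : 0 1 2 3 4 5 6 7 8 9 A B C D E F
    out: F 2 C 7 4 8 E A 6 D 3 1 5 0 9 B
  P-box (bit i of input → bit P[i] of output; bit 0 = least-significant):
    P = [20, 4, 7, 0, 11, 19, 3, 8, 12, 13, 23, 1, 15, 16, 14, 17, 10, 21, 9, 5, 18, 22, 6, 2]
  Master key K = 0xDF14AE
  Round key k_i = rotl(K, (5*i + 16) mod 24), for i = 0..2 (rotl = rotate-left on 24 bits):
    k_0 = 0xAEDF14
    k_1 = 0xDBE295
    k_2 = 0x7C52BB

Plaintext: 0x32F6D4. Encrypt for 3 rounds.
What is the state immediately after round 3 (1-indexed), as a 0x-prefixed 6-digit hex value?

s_0 = plaintext = 0x32F6D4
s_1 = Round(s_0, k_0) = 0x697DF6
s_2 = Round(s_1, k_1) = 0x90ED60
s_3 = Round(s_2, k_2) = 0x42D546

0x42D546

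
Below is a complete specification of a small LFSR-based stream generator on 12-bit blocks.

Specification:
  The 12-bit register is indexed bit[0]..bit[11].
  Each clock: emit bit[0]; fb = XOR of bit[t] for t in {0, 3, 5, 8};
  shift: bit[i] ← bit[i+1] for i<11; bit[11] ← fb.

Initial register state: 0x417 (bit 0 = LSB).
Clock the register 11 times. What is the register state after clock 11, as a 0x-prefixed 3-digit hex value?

0x842

reg_0 = 0x417
clock 1: out=1, reg = 0xA0B
clock 2: out=1, reg = 0x505
clock 3: out=1, reg = 0x282
clock 4: out=0, reg = 0x141
clock 5: out=1, reg = 0x0A0
clock 6: out=0, reg = 0x850
clock 7: out=0, reg = 0x428
clock 8: out=0, reg = 0x214
clock 9: out=0, reg = 0x10A
clock 10: out=0, reg = 0x085
clock 11: out=1, reg = 0x842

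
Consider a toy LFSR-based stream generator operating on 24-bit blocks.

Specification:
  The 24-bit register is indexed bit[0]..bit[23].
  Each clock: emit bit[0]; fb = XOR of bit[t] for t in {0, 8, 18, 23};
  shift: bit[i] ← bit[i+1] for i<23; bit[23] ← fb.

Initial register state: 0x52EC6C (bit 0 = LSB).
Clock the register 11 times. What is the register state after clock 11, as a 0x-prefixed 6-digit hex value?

reg_0 = 0x52EC6C
clock 1: out=0, reg = 0x297636
clock 2: out=0, reg = 0x14BB1B
clock 3: out=1, reg = 0x8A5D8D
clock 4: out=1, reg = 0xC52EC6
clock 5: out=0, reg = 0x629763
clock 6: out=1, reg = 0x314BB1
clock 7: out=1, reg = 0x18A5D8
clock 8: out=0, reg = 0x8C52EC
clock 9: out=0, reg = 0x462976
clock 10: out=0, reg = 0x2314BB
clock 11: out=1, reg = 0x918A5D

0x918A5D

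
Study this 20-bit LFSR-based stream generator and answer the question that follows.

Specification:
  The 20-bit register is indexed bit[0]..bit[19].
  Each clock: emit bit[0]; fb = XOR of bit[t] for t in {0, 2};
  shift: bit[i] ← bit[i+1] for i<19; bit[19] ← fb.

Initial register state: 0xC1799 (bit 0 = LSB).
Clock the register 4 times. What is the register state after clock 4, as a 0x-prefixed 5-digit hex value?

reg_0 = 0xC1799
clock 1: out=1, reg = 0xE0BCC
clock 2: out=0, reg = 0xF05E6
clock 3: out=0, reg = 0xF82F3
clock 4: out=1, reg = 0xFC179

0xFC179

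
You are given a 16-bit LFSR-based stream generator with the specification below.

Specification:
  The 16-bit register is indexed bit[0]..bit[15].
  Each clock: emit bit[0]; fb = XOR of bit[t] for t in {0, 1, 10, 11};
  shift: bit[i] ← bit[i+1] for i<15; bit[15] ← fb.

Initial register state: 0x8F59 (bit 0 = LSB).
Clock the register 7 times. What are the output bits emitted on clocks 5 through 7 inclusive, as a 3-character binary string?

101

reg_0 = 0x8F59
clock 1: out=1, reg = 0xC7AC
clock 2: out=0, reg = 0xE3D6
clock 3: out=0, reg = 0xF1EB
clock 4: out=1, reg = 0x78F5
clock 5: out=1, reg = 0x3C7A
clock 6: out=0, reg = 0x9E3D
clock 7: out=1, reg = 0xCF1E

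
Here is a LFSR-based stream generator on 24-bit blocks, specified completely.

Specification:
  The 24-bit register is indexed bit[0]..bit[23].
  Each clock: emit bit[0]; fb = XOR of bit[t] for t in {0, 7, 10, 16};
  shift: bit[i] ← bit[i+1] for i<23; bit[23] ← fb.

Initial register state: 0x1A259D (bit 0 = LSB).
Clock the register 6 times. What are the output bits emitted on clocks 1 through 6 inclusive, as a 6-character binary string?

101110

reg_0 = 0x1A259D
clock 1: out=1, reg = 0x8D12CE
clock 2: out=0, reg = 0x468967
clock 3: out=1, reg = 0xA344B3
clock 4: out=1, reg = 0x51A259
clock 5: out=1, reg = 0x28D12C
clock 6: out=0, reg = 0x146896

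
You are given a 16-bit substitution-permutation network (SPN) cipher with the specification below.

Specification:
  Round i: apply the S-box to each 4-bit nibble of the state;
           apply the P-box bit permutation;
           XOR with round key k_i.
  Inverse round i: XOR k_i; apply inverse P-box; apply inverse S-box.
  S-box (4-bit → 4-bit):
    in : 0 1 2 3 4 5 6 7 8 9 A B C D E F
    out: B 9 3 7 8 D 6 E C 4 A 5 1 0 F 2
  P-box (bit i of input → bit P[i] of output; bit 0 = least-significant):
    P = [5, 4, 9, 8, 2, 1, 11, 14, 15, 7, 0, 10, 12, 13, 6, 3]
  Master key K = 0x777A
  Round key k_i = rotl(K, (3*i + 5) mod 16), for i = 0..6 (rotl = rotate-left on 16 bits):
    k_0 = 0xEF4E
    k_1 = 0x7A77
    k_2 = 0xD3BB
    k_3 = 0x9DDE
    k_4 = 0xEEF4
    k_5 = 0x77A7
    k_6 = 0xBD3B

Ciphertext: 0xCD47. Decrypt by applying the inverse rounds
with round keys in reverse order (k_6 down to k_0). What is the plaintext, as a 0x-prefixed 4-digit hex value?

0xD104

s_0 = ciphertext = 0xCD47
s_1 = InvRound(s_0, k_6) = 0xED12
s_2 = InvRound(s_1, k_5) = 0xC3B3
s_3 = InvRound(s_2, k_4) = 0x6834
s_4 = InvRound(s_3, k_3) = 0xE0A1
s_5 = InvRound(s_4, k_2) = 0x0DF7
s_6 = InvRound(s_5, k_1) = 0x2A48
s_7 = InvRound(s_6, k_0) = 0xD104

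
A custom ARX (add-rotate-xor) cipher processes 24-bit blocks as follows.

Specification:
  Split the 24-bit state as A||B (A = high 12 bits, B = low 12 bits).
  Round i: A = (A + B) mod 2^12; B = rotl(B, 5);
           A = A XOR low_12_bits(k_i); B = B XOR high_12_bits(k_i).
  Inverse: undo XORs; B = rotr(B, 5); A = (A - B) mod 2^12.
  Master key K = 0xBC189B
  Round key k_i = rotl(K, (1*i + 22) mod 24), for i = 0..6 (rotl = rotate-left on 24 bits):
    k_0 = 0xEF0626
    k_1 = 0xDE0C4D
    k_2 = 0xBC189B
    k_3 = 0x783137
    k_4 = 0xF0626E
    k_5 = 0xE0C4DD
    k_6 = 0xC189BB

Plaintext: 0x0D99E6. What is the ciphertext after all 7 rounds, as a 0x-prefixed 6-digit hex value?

s_0 = plaintext = 0x0D99E6
s_1 = Round(s_0, k_0) = 0xC99223
s_2 = Round(s_1, k_1) = 0x2F1984
s_3 = Round(s_2, k_2) = 0x4EEB52
s_4 = Round(s_3, k_3) = 0x177DD5
s_5 = Round(s_4, k_4) = 0xD225BD
s_6 = Round(s_5, k_5) = 0x6029A7
s_7 = Round(s_6, k_6) = 0x6128EB

0x6128EB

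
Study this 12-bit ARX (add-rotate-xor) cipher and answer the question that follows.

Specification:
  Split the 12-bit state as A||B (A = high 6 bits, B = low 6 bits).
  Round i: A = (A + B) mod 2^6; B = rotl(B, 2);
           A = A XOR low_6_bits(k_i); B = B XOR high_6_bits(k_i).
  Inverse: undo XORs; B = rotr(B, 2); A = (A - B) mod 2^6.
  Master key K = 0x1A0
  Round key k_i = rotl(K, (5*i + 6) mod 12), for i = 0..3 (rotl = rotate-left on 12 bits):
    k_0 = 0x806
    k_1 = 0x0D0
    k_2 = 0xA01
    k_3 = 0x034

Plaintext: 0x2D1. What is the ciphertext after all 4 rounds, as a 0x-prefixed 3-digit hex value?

s_0 = plaintext = 0x2D1
s_1 = Round(s_0, k_0) = 0x6A5
s_2 = Round(s_1, k_1) = 0xBD5
s_3 = Round(s_2, k_2) = 0x17D
s_4 = Round(s_3, k_3) = 0xDB7

0xDB7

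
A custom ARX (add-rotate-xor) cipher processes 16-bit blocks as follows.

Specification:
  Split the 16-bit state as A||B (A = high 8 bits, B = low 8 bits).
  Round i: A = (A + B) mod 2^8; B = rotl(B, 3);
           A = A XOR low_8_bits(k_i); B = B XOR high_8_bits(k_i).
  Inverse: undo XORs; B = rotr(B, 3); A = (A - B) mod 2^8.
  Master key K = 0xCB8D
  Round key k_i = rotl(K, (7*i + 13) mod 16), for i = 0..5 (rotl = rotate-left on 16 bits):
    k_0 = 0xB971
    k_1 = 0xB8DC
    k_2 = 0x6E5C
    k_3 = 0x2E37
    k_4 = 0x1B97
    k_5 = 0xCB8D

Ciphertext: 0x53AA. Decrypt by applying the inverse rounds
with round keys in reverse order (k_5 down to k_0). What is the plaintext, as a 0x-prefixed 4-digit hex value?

0xD06E

s_0 = ciphertext = 0x53AA
s_1 = InvRound(s_0, k_5) = 0xB22C
s_2 = InvRound(s_1, k_4) = 0x3FE6
s_3 = InvRound(s_2, k_3) = 0xEF19
s_4 = InvRound(s_3, k_2) = 0xC5EE
s_5 = InvRound(s_4, k_1) = 0x4FCA
s_6 = InvRound(s_5, k_0) = 0xD06E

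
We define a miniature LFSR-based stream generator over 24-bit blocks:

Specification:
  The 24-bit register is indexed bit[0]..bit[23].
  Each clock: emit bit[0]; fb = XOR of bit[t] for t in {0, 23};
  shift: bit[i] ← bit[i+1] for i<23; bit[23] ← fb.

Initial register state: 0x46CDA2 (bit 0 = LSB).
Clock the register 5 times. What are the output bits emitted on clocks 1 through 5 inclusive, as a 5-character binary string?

01000

reg_0 = 0x46CDA2
clock 1: out=0, reg = 0x2366D1
clock 2: out=1, reg = 0x91B368
clock 3: out=0, reg = 0xC8D9B4
clock 4: out=0, reg = 0xE46CDA
clock 5: out=0, reg = 0xF2366D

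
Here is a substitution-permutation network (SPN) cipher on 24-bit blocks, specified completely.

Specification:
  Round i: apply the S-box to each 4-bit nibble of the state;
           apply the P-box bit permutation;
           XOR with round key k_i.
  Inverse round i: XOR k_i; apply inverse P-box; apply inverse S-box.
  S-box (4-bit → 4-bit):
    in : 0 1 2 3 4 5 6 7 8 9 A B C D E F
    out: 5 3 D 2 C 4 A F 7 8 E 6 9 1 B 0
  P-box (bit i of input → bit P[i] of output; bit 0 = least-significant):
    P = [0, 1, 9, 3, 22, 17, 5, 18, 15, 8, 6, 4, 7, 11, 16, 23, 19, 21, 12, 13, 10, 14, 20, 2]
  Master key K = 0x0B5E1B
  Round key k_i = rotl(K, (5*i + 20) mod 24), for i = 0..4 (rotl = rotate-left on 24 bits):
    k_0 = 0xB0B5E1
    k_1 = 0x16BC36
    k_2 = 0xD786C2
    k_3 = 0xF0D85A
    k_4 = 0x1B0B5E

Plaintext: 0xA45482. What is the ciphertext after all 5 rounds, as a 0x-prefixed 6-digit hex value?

0xB49C48

s_0 = plaintext = 0xA45482
s_1 = Round(s_0, k_0) = 0xE3C79C
s_2 = Round(s_1, k_1) = 0xB279EB
s_3 = Round(s_2, k_2) = 0x08FC50
s_4 = Round(s_3, k_3) = 0xC84E6B
s_5 = Round(s_4, k_4) = 0xB49C48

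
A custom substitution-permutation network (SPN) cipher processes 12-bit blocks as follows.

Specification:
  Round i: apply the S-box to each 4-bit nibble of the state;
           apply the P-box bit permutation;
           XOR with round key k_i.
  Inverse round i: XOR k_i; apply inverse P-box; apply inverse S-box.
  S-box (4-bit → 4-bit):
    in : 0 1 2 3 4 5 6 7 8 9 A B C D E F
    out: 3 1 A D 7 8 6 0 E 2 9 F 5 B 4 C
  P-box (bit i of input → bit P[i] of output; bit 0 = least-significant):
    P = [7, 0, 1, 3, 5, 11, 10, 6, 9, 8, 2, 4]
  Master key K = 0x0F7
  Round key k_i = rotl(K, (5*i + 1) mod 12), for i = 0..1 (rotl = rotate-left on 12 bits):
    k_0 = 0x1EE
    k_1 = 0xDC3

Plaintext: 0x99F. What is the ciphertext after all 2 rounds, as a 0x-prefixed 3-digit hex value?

s_0 = plaintext = 0x99F
s_1 = Round(s_0, k_0) = 0x8E4
s_2 = Round(s_1, k_1) = 0x854

0x854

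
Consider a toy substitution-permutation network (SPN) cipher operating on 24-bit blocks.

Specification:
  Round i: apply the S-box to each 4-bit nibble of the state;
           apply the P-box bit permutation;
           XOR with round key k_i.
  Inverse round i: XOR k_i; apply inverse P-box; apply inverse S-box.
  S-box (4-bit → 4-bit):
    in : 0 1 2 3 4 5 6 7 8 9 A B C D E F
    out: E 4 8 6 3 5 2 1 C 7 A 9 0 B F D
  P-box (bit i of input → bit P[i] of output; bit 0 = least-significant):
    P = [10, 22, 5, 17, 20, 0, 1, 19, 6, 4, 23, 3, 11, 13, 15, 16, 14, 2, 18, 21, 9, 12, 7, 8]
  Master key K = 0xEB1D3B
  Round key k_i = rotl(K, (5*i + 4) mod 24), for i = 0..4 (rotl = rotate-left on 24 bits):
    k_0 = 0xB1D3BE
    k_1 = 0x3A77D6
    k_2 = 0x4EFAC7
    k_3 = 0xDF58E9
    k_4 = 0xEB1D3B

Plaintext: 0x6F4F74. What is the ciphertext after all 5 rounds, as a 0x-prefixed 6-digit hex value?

s_0 = plaintext = 0x6F4F74
s_1 = Round(s_0, k_0) = 0x45AFF6
s_2 = Round(s_1, k_1) = 0xE7059C
s_3 = Round(s_2, k_2) = 0xDF0904
s_4 = Round(s_3, k_3) = 0x32AFBA
s_5 = Round(s_4, k_4) = 0x102DF3

0x102DF3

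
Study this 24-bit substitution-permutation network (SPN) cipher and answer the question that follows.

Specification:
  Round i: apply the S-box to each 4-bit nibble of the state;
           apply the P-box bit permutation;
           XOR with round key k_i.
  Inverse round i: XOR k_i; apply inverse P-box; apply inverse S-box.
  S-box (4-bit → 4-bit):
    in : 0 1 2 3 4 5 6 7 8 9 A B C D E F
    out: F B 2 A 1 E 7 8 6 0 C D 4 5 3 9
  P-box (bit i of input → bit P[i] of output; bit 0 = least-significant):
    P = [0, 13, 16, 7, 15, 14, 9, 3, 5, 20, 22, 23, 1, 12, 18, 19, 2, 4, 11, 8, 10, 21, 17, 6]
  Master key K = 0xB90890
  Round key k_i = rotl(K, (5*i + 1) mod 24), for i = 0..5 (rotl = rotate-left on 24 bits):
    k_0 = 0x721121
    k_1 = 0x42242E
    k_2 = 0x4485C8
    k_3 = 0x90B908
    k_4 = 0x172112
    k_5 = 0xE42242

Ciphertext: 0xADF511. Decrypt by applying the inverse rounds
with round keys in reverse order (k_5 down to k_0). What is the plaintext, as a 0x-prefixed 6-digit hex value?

0x5601AC

s_0 = ciphertext = 0xADF511
s_1 = InvRound(s_0, k_5) = 0xF31C6D
s_2 = InvRound(s_1, k_4) = 0x106B7E
s_3 = InvRound(s_2, k_3) = 0x7EEF69
s_4 = InvRound(s_3, k_2) = 0x8C7E81
s_5 = InvRound(s_4, k_1) = 0xCD0B5F
s_6 = InvRound(s_5, k_0) = 0x5601AC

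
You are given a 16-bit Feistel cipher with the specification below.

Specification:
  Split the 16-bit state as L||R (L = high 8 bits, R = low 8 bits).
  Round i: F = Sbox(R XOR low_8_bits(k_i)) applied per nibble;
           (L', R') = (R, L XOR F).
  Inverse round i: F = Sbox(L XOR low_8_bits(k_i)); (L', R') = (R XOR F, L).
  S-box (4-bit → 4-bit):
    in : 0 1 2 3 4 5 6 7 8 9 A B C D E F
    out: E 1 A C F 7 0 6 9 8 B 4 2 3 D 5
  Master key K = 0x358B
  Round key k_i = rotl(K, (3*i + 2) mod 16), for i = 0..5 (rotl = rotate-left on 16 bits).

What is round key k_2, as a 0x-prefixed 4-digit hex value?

0x8B35

K = 0x358B
k_0 = rotl(K, (3*0+2) mod 16) = rotl(K, 2) = 0xD62C
k_1 = rotl(K, (3*1+2) mod 16) = rotl(K, 5) = 0xB166
k_2 = rotl(K, (3*2+2) mod 16) = rotl(K, 8) = 0x8B35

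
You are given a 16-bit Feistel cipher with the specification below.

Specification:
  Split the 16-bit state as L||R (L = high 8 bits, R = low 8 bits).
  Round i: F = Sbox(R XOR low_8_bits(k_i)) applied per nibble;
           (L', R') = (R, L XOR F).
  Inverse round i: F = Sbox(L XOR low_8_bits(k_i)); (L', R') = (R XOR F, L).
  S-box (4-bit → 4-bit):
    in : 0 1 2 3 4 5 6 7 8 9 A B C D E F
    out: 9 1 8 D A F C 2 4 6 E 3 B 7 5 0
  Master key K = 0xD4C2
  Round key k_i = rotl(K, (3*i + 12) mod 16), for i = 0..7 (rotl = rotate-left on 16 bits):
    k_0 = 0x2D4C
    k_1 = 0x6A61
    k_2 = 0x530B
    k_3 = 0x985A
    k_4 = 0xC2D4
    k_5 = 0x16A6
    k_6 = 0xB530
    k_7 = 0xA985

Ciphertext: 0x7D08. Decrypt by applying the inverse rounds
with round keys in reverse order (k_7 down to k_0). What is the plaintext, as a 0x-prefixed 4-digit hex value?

0x738B

s_0 = ciphertext = 0x7D08
s_1 = InvRound(s_0, k_7) = 0x0C7D
s_2 = InvRound(s_1, k_6) = 0xA60C
s_3 = InvRound(s_2, k_5) = 0x95A6
s_4 = InvRound(s_3, k_4) = 0x0795
s_5 = InvRound(s_4, k_3) = 0x6207
s_6 = InvRound(s_5, k_2) = 0xC162
s_7 = InvRound(s_6, k_1) = 0x8BC1
s_8 = InvRound(s_7, k_0) = 0x738B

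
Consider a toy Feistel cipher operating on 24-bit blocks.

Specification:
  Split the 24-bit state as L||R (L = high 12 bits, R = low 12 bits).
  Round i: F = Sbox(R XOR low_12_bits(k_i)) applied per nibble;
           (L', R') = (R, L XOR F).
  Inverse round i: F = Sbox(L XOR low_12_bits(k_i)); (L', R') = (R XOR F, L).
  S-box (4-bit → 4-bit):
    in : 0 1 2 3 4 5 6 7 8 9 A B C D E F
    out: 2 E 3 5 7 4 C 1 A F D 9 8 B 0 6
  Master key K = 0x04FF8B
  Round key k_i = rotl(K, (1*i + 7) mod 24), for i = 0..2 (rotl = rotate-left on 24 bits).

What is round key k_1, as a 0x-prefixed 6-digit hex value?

K = 0x04FF8B
k_0 = rotl(K, (1*0+7) mod 24) = rotl(K, 7) = 0x7FC582
k_1 = rotl(K, (1*1+7) mod 24) = rotl(K, 8) = 0xFF8B04

0xFF8B04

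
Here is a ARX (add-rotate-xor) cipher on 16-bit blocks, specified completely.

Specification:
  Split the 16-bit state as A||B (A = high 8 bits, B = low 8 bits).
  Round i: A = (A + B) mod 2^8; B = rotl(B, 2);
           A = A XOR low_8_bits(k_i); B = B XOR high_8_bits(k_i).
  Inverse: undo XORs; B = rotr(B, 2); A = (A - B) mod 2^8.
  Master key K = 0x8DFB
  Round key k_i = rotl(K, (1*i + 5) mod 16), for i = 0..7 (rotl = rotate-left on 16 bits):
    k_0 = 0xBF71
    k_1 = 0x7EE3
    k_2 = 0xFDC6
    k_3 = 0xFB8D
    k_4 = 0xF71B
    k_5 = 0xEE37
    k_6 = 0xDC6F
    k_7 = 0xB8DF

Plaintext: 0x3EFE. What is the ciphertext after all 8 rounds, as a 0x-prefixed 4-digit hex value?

0x9422

s_0 = plaintext = 0x3EFE
s_1 = Round(s_0, k_0) = 0x4D44
s_2 = Round(s_1, k_1) = 0x726F
s_3 = Round(s_2, k_2) = 0x2740
s_4 = Round(s_3, k_3) = 0xEAFA
s_5 = Round(s_4, k_4) = 0xFF1C
s_6 = Round(s_5, k_5) = 0x2C9E
s_7 = Round(s_6, k_6) = 0xA5A6
s_8 = Round(s_7, k_7) = 0x9422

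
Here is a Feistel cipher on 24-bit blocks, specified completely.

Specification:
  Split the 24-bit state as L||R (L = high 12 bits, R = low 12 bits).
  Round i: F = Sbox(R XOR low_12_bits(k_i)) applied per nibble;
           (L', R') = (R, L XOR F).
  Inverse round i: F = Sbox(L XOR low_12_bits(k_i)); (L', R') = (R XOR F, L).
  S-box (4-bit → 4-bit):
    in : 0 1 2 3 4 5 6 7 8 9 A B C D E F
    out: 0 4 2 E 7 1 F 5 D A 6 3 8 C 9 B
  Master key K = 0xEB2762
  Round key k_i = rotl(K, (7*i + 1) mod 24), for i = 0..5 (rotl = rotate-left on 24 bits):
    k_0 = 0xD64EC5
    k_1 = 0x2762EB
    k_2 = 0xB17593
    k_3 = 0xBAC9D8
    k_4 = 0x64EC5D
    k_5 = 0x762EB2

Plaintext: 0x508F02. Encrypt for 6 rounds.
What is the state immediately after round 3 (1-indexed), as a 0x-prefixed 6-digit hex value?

0x1FD674

s_0 = plaintext = 0x508F02
s_1 = Round(s_0, k_0) = 0xF0218D
s_2 = Round(s_1, k_1) = 0x18D1FD
s_3 = Round(s_2, k_2) = 0x1FD674
s_4 = Round(s_3, k_3) = 0x674A95
s_5 = Round(s_4, k_4) = 0xA959F9
s_6 = Round(s_5, k_5) = 0x9F9FE6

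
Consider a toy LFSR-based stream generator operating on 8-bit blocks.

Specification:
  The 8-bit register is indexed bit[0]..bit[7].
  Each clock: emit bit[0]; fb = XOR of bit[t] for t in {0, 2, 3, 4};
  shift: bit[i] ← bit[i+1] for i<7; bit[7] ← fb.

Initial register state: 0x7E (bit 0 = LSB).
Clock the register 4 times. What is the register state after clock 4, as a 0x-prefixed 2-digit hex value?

0x97

reg_0 = 0x7E
clock 1: out=0, reg = 0xBF
clock 2: out=1, reg = 0x5F
clock 3: out=1, reg = 0x2F
clock 4: out=1, reg = 0x97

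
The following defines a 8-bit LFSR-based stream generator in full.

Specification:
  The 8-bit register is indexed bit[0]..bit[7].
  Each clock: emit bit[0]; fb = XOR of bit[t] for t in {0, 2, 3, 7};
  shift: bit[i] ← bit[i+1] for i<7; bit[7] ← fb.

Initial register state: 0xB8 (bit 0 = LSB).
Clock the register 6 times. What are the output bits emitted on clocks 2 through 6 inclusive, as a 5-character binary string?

reg_0 = 0xB8
clock 1: out=0, reg = 0x5C
clock 2: out=0, reg = 0x2E
clock 3: out=0, reg = 0x17
clock 4: out=1, reg = 0x0B
clock 5: out=1, reg = 0x05
clock 6: out=1, reg = 0x02

00111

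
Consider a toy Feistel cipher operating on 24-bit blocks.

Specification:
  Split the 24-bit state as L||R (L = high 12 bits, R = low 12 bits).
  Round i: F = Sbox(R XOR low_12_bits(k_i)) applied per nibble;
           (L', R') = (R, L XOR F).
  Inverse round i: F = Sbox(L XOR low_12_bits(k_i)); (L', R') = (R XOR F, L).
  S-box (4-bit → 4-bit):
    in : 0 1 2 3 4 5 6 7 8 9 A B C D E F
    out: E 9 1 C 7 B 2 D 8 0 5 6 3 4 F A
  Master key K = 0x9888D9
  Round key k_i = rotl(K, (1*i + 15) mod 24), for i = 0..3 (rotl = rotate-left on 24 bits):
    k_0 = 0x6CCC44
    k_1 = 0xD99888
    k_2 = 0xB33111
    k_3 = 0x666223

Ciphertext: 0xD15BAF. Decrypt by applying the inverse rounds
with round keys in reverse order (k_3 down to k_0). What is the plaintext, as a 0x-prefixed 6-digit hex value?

0x574712

s_0 = ciphertext = 0xD15BAF
s_1 = InvRound(s_0, k_3) = 0x16DD15
s_2 = InvRound(s_1, k_2) = 0x3C616D
s_3 = InvRound(s_2, k_1) = 0x7123C6
s_4 = InvRound(s_3, k_0) = 0x574712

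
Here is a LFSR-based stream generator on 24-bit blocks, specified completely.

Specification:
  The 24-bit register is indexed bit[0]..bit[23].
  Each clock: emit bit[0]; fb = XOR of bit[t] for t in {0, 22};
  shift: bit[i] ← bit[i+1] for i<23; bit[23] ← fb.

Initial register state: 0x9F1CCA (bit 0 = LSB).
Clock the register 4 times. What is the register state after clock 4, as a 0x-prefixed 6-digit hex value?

reg_0 = 0x9F1CCA
clock 1: out=0, reg = 0x4F8E65
clock 2: out=1, reg = 0x27C732
clock 3: out=0, reg = 0x13E399
clock 4: out=1, reg = 0x89F1CC

0x89F1CC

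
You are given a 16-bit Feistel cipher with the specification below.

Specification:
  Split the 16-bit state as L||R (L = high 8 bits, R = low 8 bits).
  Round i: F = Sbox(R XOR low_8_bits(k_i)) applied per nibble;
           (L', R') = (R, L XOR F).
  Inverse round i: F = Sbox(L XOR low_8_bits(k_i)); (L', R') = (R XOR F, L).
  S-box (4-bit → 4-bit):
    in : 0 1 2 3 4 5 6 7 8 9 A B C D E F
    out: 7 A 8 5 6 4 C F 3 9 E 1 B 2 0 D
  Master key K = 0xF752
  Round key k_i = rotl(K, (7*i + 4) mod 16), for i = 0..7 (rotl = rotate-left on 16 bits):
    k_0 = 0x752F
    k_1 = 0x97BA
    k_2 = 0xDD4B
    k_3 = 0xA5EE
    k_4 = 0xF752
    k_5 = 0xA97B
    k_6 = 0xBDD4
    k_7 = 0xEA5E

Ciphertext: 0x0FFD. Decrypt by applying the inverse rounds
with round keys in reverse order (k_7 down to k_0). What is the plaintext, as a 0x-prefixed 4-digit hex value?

s_0 = ciphertext = 0x0FFD
s_1 = InvRound(s_0, k_7) = 0xB70F
s_2 = InvRound(s_1, k_6) = 0xCAB7
s_3 = InvRound(s_2, k_5) = 0xADCA
s_4 = InvRound(s_3, k_4) = 0x17AD
s_5 = InvRound(s_4, k_3) = 0x7417
s_6 = InvRound(s_5, k_2) = 0x4A74
s_7 = InvRound(s_6, k_1) = 0xA34A
s_8 = InvRound(s_7, k_0) = 0x71A3

0x71A3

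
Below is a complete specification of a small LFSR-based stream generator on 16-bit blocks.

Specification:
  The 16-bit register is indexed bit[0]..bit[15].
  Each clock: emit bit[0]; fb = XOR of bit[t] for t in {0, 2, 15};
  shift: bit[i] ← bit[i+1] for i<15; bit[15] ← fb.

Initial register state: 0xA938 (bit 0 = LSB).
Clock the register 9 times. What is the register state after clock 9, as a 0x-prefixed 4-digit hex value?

reg_0 = 0xA938
clock 1: out=0, reg = 0xD49C
clock 2: out=0, reg = 0x6A4E
clock 3: out=0, reg = 0xB527
clock 4: out=1, reg = 0xDA93
clock 5: out=1, reg = 0x6D49
clock 6: out=1, reg = 0xB6A4
clock 7: out=0, reg = 0x5B52
clock 8: out=0, reg = 0x2DA9
clock 9: out=1, reg = 0x96D4

0x96D4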